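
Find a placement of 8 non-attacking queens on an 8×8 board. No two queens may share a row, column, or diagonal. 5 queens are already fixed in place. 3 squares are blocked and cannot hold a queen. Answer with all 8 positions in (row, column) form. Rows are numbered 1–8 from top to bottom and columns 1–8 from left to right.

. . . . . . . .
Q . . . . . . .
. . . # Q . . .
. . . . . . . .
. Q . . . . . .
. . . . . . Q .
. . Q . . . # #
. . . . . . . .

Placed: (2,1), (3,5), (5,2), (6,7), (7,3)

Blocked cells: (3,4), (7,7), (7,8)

Row 1: attacked by (2,1)→{1,2}; (3,5)→{3,5,7}; (5,2)→{2,6}; (6,7)→{2,7}; (7,3)→{3}. Safe: 4, 8. Place at column 4.
Row 4: attacked by (1,4)→{1,4,7}; (2,1)→{1,3}; (3,5)→{4,5,6}; (5,2)→{1,2,3}; (6,7)→{5,7}; (7,3)→{3,6}. Safe: 8. Place at column 8.
Row 8: attacked by (1,4)→{4}; (2,1)→{1,7}; (3,5)→{5}; (4,8)→{4,8}; (5,2)→{2,5}; (6,7)→{5,7}; (7,3)→{2,3,4}. Safe: 6. Place at column 6.
Columns [4, 1, 5, 8, 2, 7, 3, 6], r−c [-3, 1, -2, -4, 3, -1, 4, 2], r+c [5, 3, 8, 12, 7, 13, 10, 14] are all distinct, so no two queens attack.

(1,4) (2,1) (3,5) (4,8) (5,2) (6,7) (7,3) (8,6)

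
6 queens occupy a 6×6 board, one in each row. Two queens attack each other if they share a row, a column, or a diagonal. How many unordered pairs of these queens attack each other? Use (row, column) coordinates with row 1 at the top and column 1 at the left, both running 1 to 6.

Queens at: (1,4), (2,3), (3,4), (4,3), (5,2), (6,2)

Same column: (1,4)–(3,4) (column 4); (2,3)–(4,3) (column 3); (5,2)–(6,2) (column 2).
Same diagonal: (1,4)–(2,3) (|1−2| = |4−3| = 1); (2,3)–(3,4) (|2−3| = |3−4| = 1); (3,4)–(4,3) (|3−4| = |4−3| = 1); (3,4)–(5,2) (|3−5| = |4−2| = 2); (4,3)–(5,2) (|4−5| = |3−2| = 1).
Total attacking pairs: 8.

8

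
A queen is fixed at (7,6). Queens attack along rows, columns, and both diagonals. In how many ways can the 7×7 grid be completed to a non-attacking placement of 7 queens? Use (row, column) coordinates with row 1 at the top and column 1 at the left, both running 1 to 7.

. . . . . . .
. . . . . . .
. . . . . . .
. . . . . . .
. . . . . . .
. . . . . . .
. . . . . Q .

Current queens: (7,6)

Branch on row 1: col 1 → 1; col 2 → 4; col 3 → 1; col 4 → 1; col 5 → 0; col 7 → 0.
Sum: 1 + 4 + 1 + 1 + 0 + 0 = 7.

7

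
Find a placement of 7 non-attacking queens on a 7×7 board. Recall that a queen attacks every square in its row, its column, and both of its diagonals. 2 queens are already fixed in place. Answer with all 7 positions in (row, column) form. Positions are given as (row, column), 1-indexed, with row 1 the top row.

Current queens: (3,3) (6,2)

Row 1: attacked by (3,3)→{1,3,5}; (6,2)→{2,7}. Safe: 4, 6. Place at column 6.
Row 2: attacked by (1,6)→{5,6,7}; (3,3)→{2,3,4}; (6,2)→{2,6}. Safe: 1. Place at column 1.
Row 4: attacked by (1,6)→{3,6}; (2,1)→{1,3}; (3,3)→{2,3,4}; (6,2)→{2,4}. Safe: 5, 7. Place at column 5.
Row 5: attacked by (1,6)→{2,6}; (2,1)→{1,4}; (3,3)→{1,3,5}; (4,5)→{4,5,6}; (6,2)→{1,2,3}. Safe: 7. Place at column 7.
Row 7: attacked by (1,6)→{6}; (2,1)→{1,6}; (3,3)→{3,7}; (4,5)→{2,5}; (5,7)→{5,7}; (6,2)→{1,2,3}. Safe: 4. Place at column 4.
Columns [6, 1, 3, 5, 7, 2, 4], r−c [-5, 1, 0, -1, -2, 4, 3], r+c [7, 3, 6, 9, 12, 8, 11] are all distinct, so no two queens attack.

(1,6) (2,1) (3,3) (4,5) (5,7) (6,2) (7,4)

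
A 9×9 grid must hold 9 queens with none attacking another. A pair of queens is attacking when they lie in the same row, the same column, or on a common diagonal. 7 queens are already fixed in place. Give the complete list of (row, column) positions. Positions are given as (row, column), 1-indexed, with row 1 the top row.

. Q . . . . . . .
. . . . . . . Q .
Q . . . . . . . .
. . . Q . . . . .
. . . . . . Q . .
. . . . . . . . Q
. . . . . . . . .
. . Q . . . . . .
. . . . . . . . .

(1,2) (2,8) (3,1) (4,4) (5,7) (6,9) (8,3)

(1,2) (2,8) (3,1) (4,4) (5,7) (6,9) (7,6) (8,3) (9,5)

Row 7: attacked by (1,2)→{2,8}; (2,8)→{3,8}; (3,1)→{1,5}; (4,4)→{1,4,7}; (5,7)→{5,7,9}; (6,9)→{8,9}; (8,3)→{2,3,4}. Safe: 6. Place at column 6.
Row 9: attacked by (1,2)→{2}; (2,8)→{1,8}; (3,1)→{1,7}; (4,4)→{4,9}; (5,7)→{3,7}; (6,9)→{6,9}; (7,6)→{4,6,8}; (8,3)→{2,3,4}. Safe: 5. Place at column 5.
Columns [2, 8, 1, 4, 7, 9, 6, 3, 5], r−c [-1, -6, 2, 0, -2, -3, 1, 5, 4], r+c [3, 10, 4, 8, 12, 15, 13, 11, 14] are all distinct, so no two queens attack.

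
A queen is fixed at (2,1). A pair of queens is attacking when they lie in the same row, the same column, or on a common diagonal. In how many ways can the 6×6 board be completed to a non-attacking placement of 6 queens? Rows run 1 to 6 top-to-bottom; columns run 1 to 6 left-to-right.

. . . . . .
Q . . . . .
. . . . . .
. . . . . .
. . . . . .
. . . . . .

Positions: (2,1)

1

Branch on row 1: col 3 → 0; col 4 → 1; col 5 → 0; col 6 → 0.
Sum: 0 + 1 + 0 + 0 = 1.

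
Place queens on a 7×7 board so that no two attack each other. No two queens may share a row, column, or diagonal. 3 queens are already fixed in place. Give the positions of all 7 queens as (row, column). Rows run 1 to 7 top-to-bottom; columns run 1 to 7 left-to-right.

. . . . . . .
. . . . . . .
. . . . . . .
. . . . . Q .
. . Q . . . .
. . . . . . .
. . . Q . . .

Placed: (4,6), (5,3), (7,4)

Row 1: attacked by (4,6)→{3,6}; (5,3)→{3,7}; (7,4)→{4}. Safe: 1, 2, 5. Place at column 5.
Row 2: attacked by (1,5)→{4,5,6}; (4,6)→{4,6}; (5,3)→{3,6}; (7,4)→{4}. Safe: 1, 2, 7. Place at column 7.
Row 3: attacked by (1,5)→{3,5,7}; (2,7)→{6,7}; (4,6)→{5,6,7}; (5,3)→{1,3,5}; (7,4)→{4}. Safe: 2. Place at column 2.
Row 6: attacked by (1,5)→{5}; (2,7)→{3,7}; (3,2)→{2,5}; (4,6)→{4,6}; (5,3)→{2,3,4}; (7,4)→{3,4,5}. Safe: 1. Place at column 1.
Columns [5, 7, 2, 6, 3, 1, 4], r−c [-4, -5, 1, -2, 2, 5, 3], r+c [6, 9, 5, 10, 8, 7, 11] are all distinct, so no two queens attack.

(1,5) (2,7) (3,2) (4,6) (5,3) (6,1) (7,4)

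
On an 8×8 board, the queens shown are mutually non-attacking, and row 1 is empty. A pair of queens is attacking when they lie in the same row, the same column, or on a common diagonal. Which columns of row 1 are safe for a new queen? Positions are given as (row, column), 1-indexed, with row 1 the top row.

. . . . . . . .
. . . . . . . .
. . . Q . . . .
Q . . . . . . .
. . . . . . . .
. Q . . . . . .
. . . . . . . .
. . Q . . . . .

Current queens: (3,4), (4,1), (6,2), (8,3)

columns 5, 8

(3,4) attacks row 1 at column 4 and diagonals 2, 6.
(4,1) attacks row 1 at column 1 and diagonals 4.
(6,2) attacks row 1 at column 2 and diagonals 7.
(8,3) attacks row 1 at column 3.
Attacked columns: {1, 2, 3, 4, 6, 7}. Safe: {5, 8}.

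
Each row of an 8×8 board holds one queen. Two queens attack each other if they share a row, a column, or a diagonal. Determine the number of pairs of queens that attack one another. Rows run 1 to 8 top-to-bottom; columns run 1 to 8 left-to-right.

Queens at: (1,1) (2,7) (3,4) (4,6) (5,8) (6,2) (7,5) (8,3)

0

All columns are distinct and no two queens satisfy |Δrow| = |Δcol|, so no pair attacks.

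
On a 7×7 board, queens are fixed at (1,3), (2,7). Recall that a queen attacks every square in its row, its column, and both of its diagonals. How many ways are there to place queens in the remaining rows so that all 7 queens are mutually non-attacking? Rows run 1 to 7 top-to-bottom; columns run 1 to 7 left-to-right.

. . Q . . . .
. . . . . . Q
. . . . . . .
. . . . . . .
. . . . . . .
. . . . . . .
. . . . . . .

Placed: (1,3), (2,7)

2

Branch on row 3: col 2 → 1; col 4 → 1.
Sum: 1 + 1 = 2.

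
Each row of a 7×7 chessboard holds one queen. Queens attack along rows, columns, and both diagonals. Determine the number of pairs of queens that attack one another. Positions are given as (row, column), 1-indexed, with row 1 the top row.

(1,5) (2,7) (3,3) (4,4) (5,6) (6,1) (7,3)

Same column: (3,3)–(7,3) (column 3).
Same diagonal: (1,5)–(3,3) (|1−3| = |5−3| = 2); (3,3)–(4,4) (|3−4| = |3−4| = 1).
Total attacking pairs: 3.

3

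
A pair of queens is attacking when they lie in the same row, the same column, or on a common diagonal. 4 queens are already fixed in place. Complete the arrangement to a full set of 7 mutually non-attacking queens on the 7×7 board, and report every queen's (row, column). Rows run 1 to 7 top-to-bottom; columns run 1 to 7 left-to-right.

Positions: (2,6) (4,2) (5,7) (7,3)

Row 1: attacked by (2,6)→{5,6,7}; (4,2)→{2,5}; (5,7)→{3,7}; (7,3)→{3}. Safe: 1, 4. Place at column 1.
Row 3: attacked by (1,1)→{1,3}; (2,6)→{5,6,7}; (4,2)→{1,2,3}; (5,7)→{5,7}; (7,3)→{3,7}. Safe: 4. Place at column 4.
Row 6: attacked by (1,1)→{1,6}; (2,6)→{2,6}; (3,4)→{1,4,7}; (4,2)→{2,4}; (5,7)→{6,7}; (7,3)→{2,3,4}. Safe: 5. Place at column 5.
Columns [1, 6, 4, 2, 7, 5, 3], r−c [0, -4, -1, 2, -2, 1, 4], r+c [2, 8, 7, 6, 12, 11, 10] are all distinct, so no two queens attack.

(1,1) (2,6) (3,4) (4,2) (5,7) (6,5) (7,3)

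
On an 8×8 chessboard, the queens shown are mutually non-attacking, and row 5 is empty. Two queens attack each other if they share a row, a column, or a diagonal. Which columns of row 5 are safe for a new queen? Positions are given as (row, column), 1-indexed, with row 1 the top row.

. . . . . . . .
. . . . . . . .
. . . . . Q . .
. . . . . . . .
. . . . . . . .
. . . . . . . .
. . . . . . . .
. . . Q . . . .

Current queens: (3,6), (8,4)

columns 2, 3, 5

(3,6) attacks row 5 at column 6 and diagonals 4, 8.
(8,4) attacks row 5 at column 4 and diagonals 1, 7.
Attacked columns: {1, 4, 6, 7, 8}. Safe: {2, 3, 5}.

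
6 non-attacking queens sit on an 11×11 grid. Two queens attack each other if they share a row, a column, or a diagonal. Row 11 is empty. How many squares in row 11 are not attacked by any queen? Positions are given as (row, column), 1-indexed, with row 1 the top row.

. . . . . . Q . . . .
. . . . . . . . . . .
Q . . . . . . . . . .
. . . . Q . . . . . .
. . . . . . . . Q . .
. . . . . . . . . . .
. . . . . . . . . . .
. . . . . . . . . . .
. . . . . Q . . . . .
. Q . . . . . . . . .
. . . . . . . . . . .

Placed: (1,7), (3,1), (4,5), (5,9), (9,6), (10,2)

(1,7) attacks row 11 at column 7.
(3,1) attacks row 11 at column 1 and diagonals 9.
(4,5) attacks row 11 at column 5.
(5,9) attacks row 11 at column 9 and diagonals 3.
(9,6) attacks row 11 at column 6 and diagonals 4, 8.
(10,2) attacks row 11 at column 2 and diagonals 1, 3.
Attacked columns: {1, 2, 3, 4, 5, 6, 7, 8, 9}. Safe: {10, 11}.

2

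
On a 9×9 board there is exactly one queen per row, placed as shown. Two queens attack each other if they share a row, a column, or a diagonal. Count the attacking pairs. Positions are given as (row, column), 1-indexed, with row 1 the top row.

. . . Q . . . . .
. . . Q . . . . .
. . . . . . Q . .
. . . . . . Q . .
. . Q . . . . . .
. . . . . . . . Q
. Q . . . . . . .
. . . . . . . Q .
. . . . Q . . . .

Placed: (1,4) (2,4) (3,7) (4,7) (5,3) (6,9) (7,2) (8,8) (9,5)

Same column: (1,4)–(2,4) (column 4); (3,7)–(4,7) (column 7).
Same diagonal: (1,4)–(4,7) (|1−4| = |4−7| = 3); (1,4)–(6,9) (|1−6| = |4−9| = 5); (4,7)–(6,9) (|4−6| = |7−9| = 2).
Total attacking pairs: 5.

5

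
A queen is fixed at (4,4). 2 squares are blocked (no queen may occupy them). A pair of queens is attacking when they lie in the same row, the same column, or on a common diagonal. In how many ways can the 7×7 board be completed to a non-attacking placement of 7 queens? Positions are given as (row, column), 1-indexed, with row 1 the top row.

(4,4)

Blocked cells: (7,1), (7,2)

6

Branch on row 1: col 2 → 2; col 3 → 2; col 5 → 2; col 6 → 0.
Sum: 2 + 2 + 2 + 0 = 6.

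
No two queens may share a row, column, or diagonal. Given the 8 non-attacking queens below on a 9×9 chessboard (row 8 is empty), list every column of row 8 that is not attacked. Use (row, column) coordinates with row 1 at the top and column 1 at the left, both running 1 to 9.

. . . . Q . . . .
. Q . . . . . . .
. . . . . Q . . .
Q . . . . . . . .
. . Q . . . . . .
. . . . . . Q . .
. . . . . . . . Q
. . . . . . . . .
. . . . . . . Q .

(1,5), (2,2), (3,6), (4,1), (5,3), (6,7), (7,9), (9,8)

columns 4

(1,5) attacks row 8 at column 5.
(2,2) attacks row 8 at column 2 and diagonals 8.
(3,6) attacks row 8 at column 6 and diagonals 1.
(4,1) attacks row 8 at column 1 and diagonals 5.
(5,3) attacks row 8 at column 3 and diagonals 6.
(6,7) attacks row 8 at column 7 and diagonals 5, 9.
(7,9) attacks row 8 at column 9 and diagonals 8.
(9,8) attacks row 8 at column 8 and diagonals 7, 9.
Attacked columns: {1, 2, 3, 5, 6, 7, 8, 9}. Safe: {4}.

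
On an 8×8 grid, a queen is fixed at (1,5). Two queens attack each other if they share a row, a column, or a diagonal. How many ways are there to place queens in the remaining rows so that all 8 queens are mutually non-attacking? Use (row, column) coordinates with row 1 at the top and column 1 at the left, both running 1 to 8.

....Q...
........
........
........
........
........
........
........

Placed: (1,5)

Branch on row 2: col 1 → 3; col 2 → 4; col 3 → 3; col 7 → 6; col 8 → 2.
Sum: 3 + 4 + 3 + 6 + 2 = 18.

18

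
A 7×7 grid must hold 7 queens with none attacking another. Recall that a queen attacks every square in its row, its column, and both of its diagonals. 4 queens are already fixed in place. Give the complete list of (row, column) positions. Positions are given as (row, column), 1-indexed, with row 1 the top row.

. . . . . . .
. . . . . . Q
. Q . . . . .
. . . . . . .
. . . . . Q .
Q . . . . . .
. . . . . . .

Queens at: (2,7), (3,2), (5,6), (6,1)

(1,5) (2,7) (3,2) (4,4) (5,6) (6,1) (7,3)

Row 1: attacked by (2,7)→{6,7}; (3,2)→{2,4}; (5,6)→{2,6}; (6,1)→{1,6}. Safe: 3, 5. Place at column 5.
Row 4: attacked by (1,5)→{2,5}; (2,7)→{5,7}; (3,2)→{1,2,3}; (5,6)→{5,6,7}; (6,1)→{1,3}. Safe: 4. Place at column 4.
Row 7: attacked by (1,5)→{5}; (2,7)→{2,7}; (3,2)→{2,6}; (4,4)→{1,4,7}; (5,6)→{4,6}; (6,1)→{1,2}. Safe: 3. Place at column 3.
Columns [5, 7, 2, 4, 6, 1, 3], r−c [-4, -5, 1, 0, -1, 5, 4], r+c [6, 9, 5, 8, 11, 7, 10] are all distinct, so no two queens attack.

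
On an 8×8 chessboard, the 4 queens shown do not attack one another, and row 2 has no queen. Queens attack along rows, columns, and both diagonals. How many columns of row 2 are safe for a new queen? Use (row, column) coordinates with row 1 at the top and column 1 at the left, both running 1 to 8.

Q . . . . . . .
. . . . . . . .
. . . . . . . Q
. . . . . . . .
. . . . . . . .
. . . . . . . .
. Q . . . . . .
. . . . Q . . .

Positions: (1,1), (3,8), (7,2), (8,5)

(1,1) attacks row 2 at column 1 and diagonals 2.
(3,8) attacks row 2 at column 8 and diagonals 7.
(7,2) attacks row 2 at column 2 and diagonals 7.
(8,5) attacks row 2 at column 5.
Attacked columns: {1, 2, 5, 7, 8}. Safe: {3, 4, 6}.

3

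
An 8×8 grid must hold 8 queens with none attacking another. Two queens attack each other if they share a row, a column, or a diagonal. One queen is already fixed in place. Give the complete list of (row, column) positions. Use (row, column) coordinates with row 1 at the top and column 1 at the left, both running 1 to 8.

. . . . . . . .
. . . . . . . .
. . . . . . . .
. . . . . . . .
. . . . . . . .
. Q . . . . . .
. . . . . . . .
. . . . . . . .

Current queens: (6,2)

(1,5) (2,8) (3,4) (4,1) (5,7) (6,2) (7,6) (8,3)

Row 1: attacked by (6,2)→{2,7}. Safe: 1, 3, 4, 5, 6, 8. Place at column 5.
Row 2: attacked by (1,5)→{4,5,6}; (6,2)→{2,6}. Safe: 1, 3, 7, 8. Place at column 8.
Row 3: attacked by (1,5)→{3,5,7}; (2,8)→{7,8}; (6,2)→{2,5}. Safe: 1, 4, 6. Place at column 4.
Row 4: attacked by (1,5)→{2,5,8}; (2,8)→{6,8}; (3,4)→{3,4,5}; (6,2)→{2,4}. Safe: 1, 7. Place at column 1.
Row 5: attacked by (1,5)→{1,5}; (2,8)→{5,8}; (3,4)→{2,4,6}; (4,1)→{1,2}; (6,2)→{1,2,3}. Safe: 7. Place at column 7.
Row 7: attacked by (1,5)→{5}; (2,8)→{3,8}; (3,4)→{4,8}; (4,1)→{1,4}; (5,7)→{5,7}; (6,2)→{1,2,3}. Safe: 6. Place at column 6.
Row 8: attacked by (1,5)→{5}; (2,8)→{2,8}; (3,4)→{4}; (4,1)→{1,5}; (5,7)→{4,7}; (6,2)→{2,4}; (7,6)→{5,6,7}. Safe: 3. Place at column 3.
Columns [5, 8, 4, 1, 7, 2, 6, 3], r−c [-4, -6, -1, 3, -2, 4, 1, 5], r+c [6, 10, 7, 5, 12, 8, 13, 11] are all distinct, so no two queens attack.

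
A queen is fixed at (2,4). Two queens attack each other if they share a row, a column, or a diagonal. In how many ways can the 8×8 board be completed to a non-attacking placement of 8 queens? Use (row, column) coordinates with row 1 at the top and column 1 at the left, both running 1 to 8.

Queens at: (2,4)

Branch on row 1: col 1 → 0; col 2 → 1; col 6 → 4; col 7 → 2; col 8 → 1.
Sum: 0 + 1 + 4 + 2 + 1 = 8.

8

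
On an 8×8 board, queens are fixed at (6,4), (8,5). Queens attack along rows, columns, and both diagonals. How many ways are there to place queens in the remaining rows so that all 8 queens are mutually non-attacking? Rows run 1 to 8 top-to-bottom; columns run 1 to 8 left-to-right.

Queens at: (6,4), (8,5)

6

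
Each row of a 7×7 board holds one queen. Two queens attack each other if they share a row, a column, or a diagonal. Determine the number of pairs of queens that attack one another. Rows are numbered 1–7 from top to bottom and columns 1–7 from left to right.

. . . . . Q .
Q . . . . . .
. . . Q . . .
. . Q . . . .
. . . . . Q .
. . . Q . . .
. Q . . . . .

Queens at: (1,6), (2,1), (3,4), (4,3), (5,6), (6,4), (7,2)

7

Same column: (1,6)–(5,6) (column 6); (3,4)–(6,4) (column 4).
Same diagonal: (1,6)–(3,4) (|1−3| = |6−4| = 2); (1,6)–(4,3) (|1−4| = |6−3| = 3); (2,1)–(4,3) (|2−4| = |1−3| = 2); (3,4)–(4,3) (|3−4| = |4−3| = 1); (3,4)–(5,6) (|3−5| = |4−6| = 2).
Total attacking pairs: 7.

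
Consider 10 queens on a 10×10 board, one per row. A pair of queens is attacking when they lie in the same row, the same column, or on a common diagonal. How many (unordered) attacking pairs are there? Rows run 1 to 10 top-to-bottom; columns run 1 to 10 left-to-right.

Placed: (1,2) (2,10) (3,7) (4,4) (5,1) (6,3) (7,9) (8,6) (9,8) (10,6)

Same column: (8,6)–(10,6) (column 6).
Same diagonal: (5,1)–(10,6) (|5−10| = |1−6| = 5); (7,9)–(10,6) (|7−10| = |9−6| = 3).
Total attacking pairs: 3.

3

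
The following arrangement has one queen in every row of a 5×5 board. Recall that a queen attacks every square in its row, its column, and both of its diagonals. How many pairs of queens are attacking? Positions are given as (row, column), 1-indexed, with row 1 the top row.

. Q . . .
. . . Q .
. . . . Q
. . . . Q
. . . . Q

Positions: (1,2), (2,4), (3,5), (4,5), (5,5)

5

Same column: (3,5)–(4,5) (column 5); (3,5)–(5,5) (column 5); (4,5)–(5,5) (column 5).
Same diagonal: (1,2)–(4,5) (|1−4| = |2−5| = 3); (2,4)–(3,5) (|2−3| = |4−5| = 1).
Total attacking pairs: 5.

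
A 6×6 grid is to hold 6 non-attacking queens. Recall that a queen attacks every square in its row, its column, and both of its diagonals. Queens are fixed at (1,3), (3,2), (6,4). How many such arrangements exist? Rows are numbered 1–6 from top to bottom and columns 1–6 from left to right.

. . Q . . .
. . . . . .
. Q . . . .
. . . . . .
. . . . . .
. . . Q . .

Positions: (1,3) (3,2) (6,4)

1

Branch on row 2: col 5 → 0; col 6 → 1.
Sum: 0 + 1 = 1.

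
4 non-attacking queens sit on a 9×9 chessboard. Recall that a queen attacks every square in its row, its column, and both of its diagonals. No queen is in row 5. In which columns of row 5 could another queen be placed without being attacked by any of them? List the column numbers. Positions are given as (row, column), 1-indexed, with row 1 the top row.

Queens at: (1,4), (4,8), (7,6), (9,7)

(1,4) attacks row 5 at column 4 and diagonals 8.
(4,8) attacks row 5 at column 8 and diagonals 7, 9.
(7,6) attacks row 5 at column 6 and diagonals 4, 8.
(9,7) attacks row 5 at column 7 and diagonals 3.
Attacked columns: {3, 4, 6, 7, 8, 9}. Safe: {1, 2, 5}.

columns 1, 2, 5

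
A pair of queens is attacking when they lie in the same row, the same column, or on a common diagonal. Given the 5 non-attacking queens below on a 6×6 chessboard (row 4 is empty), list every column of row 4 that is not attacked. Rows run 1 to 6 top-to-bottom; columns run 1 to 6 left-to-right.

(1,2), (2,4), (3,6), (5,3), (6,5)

(1,2) attacks row 4 at column 2 and diagonals 5.
(2,4) attacks row 4 at column 4 and diagonals 2, 6.
(3,6) attacks row 4 at column 6 and diagonals 5.
(5,3) attacks row 4 at column 3 and diagonals 2, 4.
(6,5) attacks row 4 at column 5 and diagonals 3.
Attacked columns: {2, 3, 4, 5, 6}. Safe: {1}.

columns 1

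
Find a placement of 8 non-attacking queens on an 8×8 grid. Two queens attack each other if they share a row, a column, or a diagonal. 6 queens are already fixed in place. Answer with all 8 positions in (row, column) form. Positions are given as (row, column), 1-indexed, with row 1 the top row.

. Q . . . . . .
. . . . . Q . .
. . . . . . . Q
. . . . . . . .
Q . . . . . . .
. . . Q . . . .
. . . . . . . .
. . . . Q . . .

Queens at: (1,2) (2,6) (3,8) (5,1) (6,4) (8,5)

Row 4: attacked by (1,2)→{2,5}; (2,6)→{4,6,8}; (3,8)→{7,8}; (5,1)→{1,2}; (6,4)→{2,4,6}; (8,5)→{1,5}. Safe: 3. Place at column 3.
Row 7: attacked by (1,2)→{2,8}; (2,6)→{1,6}; (3,8)→{4,8}; (4,3)→{3,6}; (5,1)→{1,3}; (6,4)→{3,4,5}; (8,5)→{4,5,6}. Safe: 7. Place at column 7.
Columns [2, 6, 8, 3, 1, 4, 7, 5], r−c [-1, -4, -5, 1, 4, 2, 0, 3], r+c [3, 8, 11, 7, 6, 10, 14, 13] are all distinct, so no two queens attack.

(1,2) (2,6) (3,8) (4,3) (5,1) (6,4) (7,7) (8,5)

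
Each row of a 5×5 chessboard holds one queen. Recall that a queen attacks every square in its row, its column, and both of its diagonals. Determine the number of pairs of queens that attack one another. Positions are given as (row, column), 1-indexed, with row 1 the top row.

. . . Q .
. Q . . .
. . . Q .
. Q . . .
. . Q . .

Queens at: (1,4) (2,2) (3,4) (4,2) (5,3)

Same column: (1,4)–(3,4) (column 4); (2,2)–(4,2) (column 2).
Same diagonal: (4,2)–(5,3) (|4−5| = |2−3| = 1).
Total attacking pairs: 3.

3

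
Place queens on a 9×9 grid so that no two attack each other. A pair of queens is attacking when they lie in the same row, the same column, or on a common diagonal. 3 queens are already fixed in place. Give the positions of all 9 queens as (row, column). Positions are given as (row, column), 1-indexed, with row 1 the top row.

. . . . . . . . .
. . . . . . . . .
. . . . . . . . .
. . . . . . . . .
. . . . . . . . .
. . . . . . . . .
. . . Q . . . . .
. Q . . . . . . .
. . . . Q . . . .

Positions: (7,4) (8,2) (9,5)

(1,8) (2,6) (3,3) (4,9) (5,7) (6,1) (7,4) (8,2) (9,5)

Row 1: attacked by (7,4)→{4}; (8,2)→{2,9}; (9,5)→{5}. Safe: 1, 3, 6, 7, 8. Place at column 8.
Row 2: attacked by (1,8)→{7,8,9}; (7,4)→{4,9}; (8,2)→{2,8}; (9,5)→{5}. Safe: 1, 3, 6. Place at column 6.
Row 3: attacked by (1,8)→{6,8}; (2,6)→{5,6,7}; (7,4)→{4,8}; (8,2)→{2,7}; (9,5)→{5}. Safe: 1, 3, 9. Place at column 3.
Row 4: attacked by (1,8)→{5,8}; (2,6)→{4,6,8}; (3,3)→{2,3,4}; (7,4)→{1,4,7}; (8,2)→{2,6}; (9,5)→{5}. Safe: 9. Place at column 9.
Row 5: attacked by (1,8)→{4,8}; (2,6)→{3,6,9}; (3,3)→{1,3,5}; (4,9)→{8,9}; (7,4)→{2,4,6}; (8,2)→{2,5}; (9,5)→{1,5,9}. Safe: 7. Place at column 7.
Row 6: attacked by (1,8)→{3,8}; (2,6)→{2,6}; (3,3)→{3,6}; (4,9)→{7,9}; (5,7)→{6,7,8}; (7,4)→{3,4,5}; (8,2)→{2,4}; (9,5)→{2,5,8}. Safe: 1. Place at column 1.
Columns [8, 6, 3, 9, 7, 1, 4, 2, 5], r−c [-7, -4, 0, -5, -2, 5, 3, 6, 4], r+c [9, 8, 6, 13, 12, 7, 11, 10, 14] are all distinct, so no two queens attack.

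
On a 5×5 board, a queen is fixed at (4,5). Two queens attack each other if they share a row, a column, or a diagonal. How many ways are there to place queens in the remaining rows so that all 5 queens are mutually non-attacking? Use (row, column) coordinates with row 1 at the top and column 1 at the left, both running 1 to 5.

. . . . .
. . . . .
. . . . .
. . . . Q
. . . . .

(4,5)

Branch on row 1: col 1 → 1; col 3 → 0; col 4 → 1.
Sum: 1 + 0 + 1 = 2.

2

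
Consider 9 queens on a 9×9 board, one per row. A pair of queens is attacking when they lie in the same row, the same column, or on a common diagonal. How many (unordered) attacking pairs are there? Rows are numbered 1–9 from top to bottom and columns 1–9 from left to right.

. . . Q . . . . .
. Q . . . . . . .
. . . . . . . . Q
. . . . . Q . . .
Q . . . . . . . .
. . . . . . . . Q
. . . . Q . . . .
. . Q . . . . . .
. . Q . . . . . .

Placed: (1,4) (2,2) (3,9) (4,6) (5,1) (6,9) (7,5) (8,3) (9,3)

6

Same column: (3,9)–(6,9) (column 9); (8,3)–(9,3) (column 3).
Same diagonal: (1,4)–(6,9) (|1−6| = |4−9| = 5); (3,9)–(7,5) (|3−7| = |9−5| = 4); (3,9)–(9,3) (|3−9| = |9−3| = 6); (7,5)–(9,3) (|7−9| = |5−3| = 2).
Total attacking pairs: 6.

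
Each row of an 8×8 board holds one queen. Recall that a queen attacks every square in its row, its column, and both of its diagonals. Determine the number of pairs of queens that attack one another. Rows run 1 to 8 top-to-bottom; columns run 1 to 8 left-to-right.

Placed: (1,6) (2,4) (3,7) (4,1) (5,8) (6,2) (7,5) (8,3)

0

All columns are distinct and no two queens satisfy |Δrow| = |Δcol|, so no pair attacks.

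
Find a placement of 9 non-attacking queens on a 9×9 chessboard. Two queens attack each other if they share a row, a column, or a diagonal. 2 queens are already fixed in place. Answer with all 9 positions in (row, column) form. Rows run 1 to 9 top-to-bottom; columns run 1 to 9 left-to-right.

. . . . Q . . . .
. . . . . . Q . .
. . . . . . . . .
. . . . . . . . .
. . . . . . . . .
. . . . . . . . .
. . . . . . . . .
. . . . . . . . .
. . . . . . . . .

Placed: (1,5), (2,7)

Row 3: attacked by (1,5)→{3,5,7}; (2,7)→{6,7,8}. Safe: 1, 2, 4, 9. Place at column 9.
Row 4: attacked by (1,5)→{2,5,8}; (2,7)→{5,7,9}; (3,9)→{8,9}. Safe: 1, 3, 4, 6. Place at column 3.
Row 5: attacked by (1,5)→{1,5,9}; (2,7)→{4,7}; (3,9)→{7,9}; (4,3)→{2,3,4}. Safe: 6, 8. Place at column 8.
Row 6: attacked by (1,5)→{5}; (2,7)→{3,7}; (3,9)→{6,9}; (4,3)→{1,3,5}; (5,8)→{7,8,9}. Safe: 2, 4. Place at column 2.
Row 7: attacked by (1,5)→{5}; (2,7)→{2,7}; (3,9)→{5,9}; (4,3)→{3,6}; (5,8)→{6,8}; (6,2)→{1,2,3}. Safe: 4. Place at column 4.
Row 8: attacked by (1,5)→{5}; (2,7)→{1,7}; (3,9)→{4,9}; (4,3)→{3,7}; (5,8)→{5,8}; (6,2)→{2,4}; (7,4)→{3,4,5}. Safe: 6. Place at column 6.
Row 9: attacked by (1,5)→{5}; (2,7)→{7}; (3,9)→{3,9}; (4,3)→{3,8}; (5,8)→{4,8}; (6,2)→{2,5}; (7,4)→{2,4,6}; (8,6)→{5,6,7}. Safe: 1. Place at column 1.
Columns [5, 7, 9, 3, 8, 2, 4, 6, 1], r−c [-4, -5, -6, 1, -3, 4, 3, 2, 8], r+c [6, 9, 12, 7, 13, 8, 11, 14, 10] are all distinct, so no two queens attack.

(1,5) (2,7) (3,9) (4,3) (5,8) (6,2) (7,4) (8,6) (9,1)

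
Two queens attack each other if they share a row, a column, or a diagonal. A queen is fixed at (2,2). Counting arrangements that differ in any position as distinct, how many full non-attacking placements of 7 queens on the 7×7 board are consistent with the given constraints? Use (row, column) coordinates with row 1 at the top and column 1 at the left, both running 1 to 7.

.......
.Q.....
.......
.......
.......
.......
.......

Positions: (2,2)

4

Branch on row 1: col 4 → 1; col 5 → 1; col 6 → 1; col 7 → 1.
Sum: 1 + 1 + 1 + 1 = 4.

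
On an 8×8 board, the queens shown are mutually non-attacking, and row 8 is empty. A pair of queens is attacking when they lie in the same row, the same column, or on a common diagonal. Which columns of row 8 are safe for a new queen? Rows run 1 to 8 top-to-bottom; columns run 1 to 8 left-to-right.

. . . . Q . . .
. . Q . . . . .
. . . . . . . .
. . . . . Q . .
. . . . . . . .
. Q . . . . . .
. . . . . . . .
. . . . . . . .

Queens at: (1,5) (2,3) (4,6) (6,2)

columns 1, 7, 8

(1,5) attacks row 8 at column 5.
(2,3) attacks row 8 at column 3.
(4,6) attacks row 8 at column 6 and diagonals 2.
(6,2) attacks row 8 at column 2 and diagonals 4.
Attacked columns: {2, 3, 4, 5, 6}. Safe: {1, 7, 8}.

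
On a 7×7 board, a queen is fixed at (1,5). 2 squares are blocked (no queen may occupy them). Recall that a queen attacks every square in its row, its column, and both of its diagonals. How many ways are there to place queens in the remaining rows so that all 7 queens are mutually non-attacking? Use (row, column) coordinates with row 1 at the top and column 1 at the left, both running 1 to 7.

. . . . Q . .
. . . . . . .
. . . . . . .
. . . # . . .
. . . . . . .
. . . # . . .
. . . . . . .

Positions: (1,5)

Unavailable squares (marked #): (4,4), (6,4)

3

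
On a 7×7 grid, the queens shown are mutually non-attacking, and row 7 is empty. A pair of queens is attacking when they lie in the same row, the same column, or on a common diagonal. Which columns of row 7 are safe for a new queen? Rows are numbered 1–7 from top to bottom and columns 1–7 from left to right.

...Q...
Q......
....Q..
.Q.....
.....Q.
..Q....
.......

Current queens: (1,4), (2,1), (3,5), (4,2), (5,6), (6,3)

columns 7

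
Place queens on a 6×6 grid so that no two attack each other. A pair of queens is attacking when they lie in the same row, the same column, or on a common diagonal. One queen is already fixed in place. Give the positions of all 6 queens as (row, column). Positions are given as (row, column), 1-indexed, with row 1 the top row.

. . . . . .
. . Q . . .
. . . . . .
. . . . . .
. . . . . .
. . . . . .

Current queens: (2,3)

(1,5) (2,3) (3,1) (4,6) (5,4) (6,2)

Row 1: attacked by (2,3)→{2,3,4}. Safe: 1, 5, 6. Place at column 5.
Row 3: attacked by (1,5)→{3,5}; (2,3)→{2,3,4}. Safe: 1, 6. Place at column 1.
Row 4: attacked by (1,5)→{2,5}; (2,3)→{1,3,5}; (3,1)→{1,2}. Safe: 4, 6. Place at column 6.
Row 5: attacked by (1,5)→{1,5}; (2,3)→{3,6}; (3,1)→{1,3}; (4,6)→{5,6}. Safe: 2, 4. Place at column 4.
Row 6: attacked by (1,5)→{5}; (2,3)→{3}; (3,1)→{1,4}; (4,6)→{4,6}; (5,4)→{3,4,5}. Safe: 2. Place at column 2.
Columns [5, 3, 1, 6, 4, 2], r−c [-4, -1, 2, -2, 1, 4], r+c [6, 5, 4, 10, 9, 8] are all distinct, so no two queens attack.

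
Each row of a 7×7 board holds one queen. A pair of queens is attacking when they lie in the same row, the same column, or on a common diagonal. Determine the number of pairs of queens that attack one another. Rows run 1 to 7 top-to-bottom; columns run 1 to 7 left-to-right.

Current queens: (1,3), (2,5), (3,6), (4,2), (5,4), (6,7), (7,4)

Same column: (5,4)–(7,4) (column 4).
Same diagonal: (2,5)–(3,6) (|2−3| = |5−6| = 1); (3,6)–(5,4) (|3−5| = |6−4| = 2).
Total attacking pairs: 3.

3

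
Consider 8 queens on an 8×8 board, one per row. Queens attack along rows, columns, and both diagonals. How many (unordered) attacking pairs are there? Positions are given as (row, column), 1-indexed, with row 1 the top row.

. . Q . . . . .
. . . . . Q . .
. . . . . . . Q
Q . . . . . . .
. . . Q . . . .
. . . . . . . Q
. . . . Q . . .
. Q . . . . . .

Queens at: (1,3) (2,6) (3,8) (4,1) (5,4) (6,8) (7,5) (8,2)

2

Same column: (3,8)–(6,8) (column 8).
Same diagonal: (1,3)–(6,8) (|1−6| = |3−8| = 5).
Total attacking pairs: 2.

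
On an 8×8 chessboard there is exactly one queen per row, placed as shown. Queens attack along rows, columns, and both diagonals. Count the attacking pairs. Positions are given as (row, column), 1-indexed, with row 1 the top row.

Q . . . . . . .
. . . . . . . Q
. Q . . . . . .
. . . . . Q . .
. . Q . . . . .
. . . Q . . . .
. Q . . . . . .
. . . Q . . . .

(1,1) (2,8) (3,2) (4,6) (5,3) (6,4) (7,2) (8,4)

6

Same column: (3,2)–(7,2) (column 2); (6,4)–(8,4) (column 4).
Same diagonal: (2,8)–(4,6) (|2−4| = |8−6| = 2); (2,8)–(6,4) (|2−6| = |8−4| = 4); (4,6)–(6,4) (|4−6| = |6−4| = 2); (5,3)–(6,4) (|5−6| = |3−4| = 1).
Total attacking pairs: 6.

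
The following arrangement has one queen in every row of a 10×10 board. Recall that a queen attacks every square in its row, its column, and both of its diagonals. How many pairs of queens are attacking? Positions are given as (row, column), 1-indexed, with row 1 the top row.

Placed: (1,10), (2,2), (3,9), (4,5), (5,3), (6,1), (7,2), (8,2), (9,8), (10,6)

5

Same column: (2,2)–(7,2) (column 2); (2,2)–(8,2) (column 2); (7,2)–(8,2) (column 2).
Same diagonal: (4,5)–(7,2) (|4−7| = |5−2| = 3); (6,1)–(7,2) (|6−7| = |1−2| = 1).
Total attacking pairs: 5.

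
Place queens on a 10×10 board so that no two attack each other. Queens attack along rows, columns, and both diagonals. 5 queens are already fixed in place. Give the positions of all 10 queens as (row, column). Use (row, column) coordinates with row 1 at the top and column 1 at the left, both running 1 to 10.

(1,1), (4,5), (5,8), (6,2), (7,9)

Row 2: attacked by (1,1)→{1,2}; (4,5)→{3,5,7}; (5,8)→{5,8}; (6,2)→{2,6}; (7,9)→{4,9}. Safe: 10. Place at column 10.
Row 3: attacked by (1,1)→{1,3}; (2,10)→{9,10}; (4,5)→{4,5,6}; (5,8)→{6,8,10}; (6,2)→{2,5}; (7,9)→{5,9}. Safe: 7. Place at column 7.
Row 8: attacked by (1,1)→{1,8}; (2,10)→{4,10}; (3,7)→{2,7}; (4,5)→{1,5,9}; (5,8)→{5,8}; (6,2)→{2,4}; (7,9)→{8,9,10}. Safe: 3, 6. Place at column 3.
Row 9: attacked by (1,1)→{1,9}; (2,10)→{3,10}; (3,7)→{1,7}; (4,5)→{5,10}; (5,8)→{4,8}; (6,2)→{2,5}; (7,9)→{7,9}; (8,3)→{2,3,4}. Safe: 6. Place at column 6.
Row 10: attacked by (1,1)→{1,10}; (2,10)→{2,10}; (3,7)→{7}; (4,5)→{5}; (5,8)→{3,8}; (6,2)→{2,6}; (7,9)→{6,9}; (8,3)→{1,3,5}; (9,6)→{5,6,7}. Safe: 4. Place at column 4.
Columns [1, 10, 7, 5, 8, 2, 9, 3, 6, 4], r−c [0, -8, -4, -1, -3, 4, -2, 5, 3, 6], r+c [2, 12, 10, 9, 13, 8, 16, 11, 15, 14] are all distinct, so no two queens attack.

(1,1) (2,10) (3,7) (4,5) (5,8) (6,2) (7,9) (8,3) (9,6) (10,4)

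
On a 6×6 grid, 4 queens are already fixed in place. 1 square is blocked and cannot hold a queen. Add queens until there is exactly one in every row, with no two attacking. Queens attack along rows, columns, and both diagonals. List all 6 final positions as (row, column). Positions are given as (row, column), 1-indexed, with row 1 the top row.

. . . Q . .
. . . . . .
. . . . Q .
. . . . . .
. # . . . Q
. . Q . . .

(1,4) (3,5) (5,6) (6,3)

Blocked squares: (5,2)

Row 2: attacked by (1,4)→{3,4,5}; (3,5)→{4,5,6}; (5,6)→{3,6}; (6,3)→{3}. Safe: 1, 2. Place at column 1.
Row 4: attacked by (1,4)→{1,4}; (2,1)→{1,3}; (3,5)→{4,5,6}; (5,6)→{5,6}; (6,3)→{1,3,5}. Safe: 2. Place at column 2.
Columns [4, 1, 5, 2, 6, 3], r−c [-3, 1, -2, 2, -1, 3], r+c [5, 3, 8, 6, 11, 9] are all distinct, so no two queens attack.

(1,4) (2,1) (3,5) (4,2) (5,6) (6,3)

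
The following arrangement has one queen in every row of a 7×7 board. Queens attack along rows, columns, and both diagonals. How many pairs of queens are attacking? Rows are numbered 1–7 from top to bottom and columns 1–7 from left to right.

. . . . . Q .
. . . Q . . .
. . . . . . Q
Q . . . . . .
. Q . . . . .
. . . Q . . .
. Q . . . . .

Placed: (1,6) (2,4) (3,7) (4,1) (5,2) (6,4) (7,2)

Same column: (2,4)–(6,4) (column 4); (5,2)–(7,2) (column 2).
Same diagonal: (1,6)–(5,2) (|1−5| = |6−2| = 4); (3,7)–(6,4) (|3−6| = |7−4| = 3); (4,1)–(5,2) (|4−5| = |1−2| = 1).
Total attacking pairs: 5.

5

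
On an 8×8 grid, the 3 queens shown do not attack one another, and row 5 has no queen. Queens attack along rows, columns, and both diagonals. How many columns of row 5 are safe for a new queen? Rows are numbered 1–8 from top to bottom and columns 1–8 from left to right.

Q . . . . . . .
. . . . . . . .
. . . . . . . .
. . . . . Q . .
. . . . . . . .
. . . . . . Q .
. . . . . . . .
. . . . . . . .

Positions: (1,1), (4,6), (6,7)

(1,1) attacks row 5 at column 1 and diagonals 5.
(4,6) attacks row 5 at column 6 and diagonals 5, 7.
(6,7) attacks row 5 at column 7 and diagonals 6, 8.
Attacked columns: {1, 5, 6, 7, 8}. Safe: {2, 3, 4}.

3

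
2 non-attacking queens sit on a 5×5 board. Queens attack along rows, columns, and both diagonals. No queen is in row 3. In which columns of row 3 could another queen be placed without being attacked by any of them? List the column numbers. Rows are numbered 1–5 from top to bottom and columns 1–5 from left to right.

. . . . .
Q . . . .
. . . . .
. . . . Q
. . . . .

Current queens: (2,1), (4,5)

columns 3

(2,1) attacks row 3 at column 1 and diagonals 2.
(4,5) attacks row 3 at column 5 and diagonals 4.
Attacked columns: {1, 2, 4, 5}. Safe: {3}.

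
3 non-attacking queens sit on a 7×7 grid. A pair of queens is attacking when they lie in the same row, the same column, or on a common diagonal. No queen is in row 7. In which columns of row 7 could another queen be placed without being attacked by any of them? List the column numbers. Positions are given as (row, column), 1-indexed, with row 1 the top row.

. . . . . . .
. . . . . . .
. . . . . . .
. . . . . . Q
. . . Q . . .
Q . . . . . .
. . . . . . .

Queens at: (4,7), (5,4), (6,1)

(4,7) attacks row 7 at column 7 and diagonals 4.
(5,4) attacks row 7 at column 4 and diagonals 2, 6.
(6,1) attacks row 7 at column 1 and diagonals 2.
Attacked columns: {1, 2, 4, 6, 7}. Safe: {3, 5}.

columns 3, 5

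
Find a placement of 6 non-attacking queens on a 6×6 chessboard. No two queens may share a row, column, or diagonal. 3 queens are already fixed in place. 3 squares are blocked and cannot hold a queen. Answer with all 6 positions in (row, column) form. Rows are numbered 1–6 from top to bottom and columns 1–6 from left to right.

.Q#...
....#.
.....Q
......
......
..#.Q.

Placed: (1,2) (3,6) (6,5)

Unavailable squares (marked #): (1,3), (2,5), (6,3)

Row 2: attacked by (1,2)→{1,2,3}; (3,6)→{5,6}; (6,5)→{1,5}. Blocked: 5. Safe: 4. Place at column 4.
Row 4: attacked by (1,2)→{2,5}; (2,4)→{2,4,6}; (3,6)→{5,6}; (6,5)→{3,5}. Safe: 1. Place at column 1.
Row 5: attacked by (1,2)→{2,6}; (2,4)→{1,4}; (3,6)→{4,6}; (4,1)→{1,2}; (6,5)→{4,5,6}. Safe: 3. Place at column 3.
Columns [2, 4, 6, 1, 3, 5], r−c [-1, -2, -3, 3, 2, 1], r+c [3, 6, 9, 5, 8, 11] are all distinct, so no two queens attack.

(1,2) (2,4) (3,6) (4,1) (5,3) (6,5)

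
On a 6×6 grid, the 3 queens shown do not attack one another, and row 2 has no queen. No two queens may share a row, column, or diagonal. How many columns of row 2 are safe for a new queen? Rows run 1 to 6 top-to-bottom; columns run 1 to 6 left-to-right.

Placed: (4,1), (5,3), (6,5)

(4,1) attacks row 2 at column 1 and diagonals 3.
(5,3) attacks row 2 at column 3 and diagonals 6.
(6,5) attacks row 2 at column 5 and diagonals 1.
Attacked columns: {1, 3, 5, 6}. Safe: {2, 4}.

2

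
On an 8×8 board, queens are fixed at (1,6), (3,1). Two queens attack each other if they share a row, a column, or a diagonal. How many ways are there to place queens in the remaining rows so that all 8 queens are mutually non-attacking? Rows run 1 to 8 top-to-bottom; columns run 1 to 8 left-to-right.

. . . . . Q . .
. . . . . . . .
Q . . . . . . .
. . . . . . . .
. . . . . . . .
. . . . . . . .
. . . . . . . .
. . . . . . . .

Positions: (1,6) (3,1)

Branch on row 2: col 3 → 3; col 4 → 1; col 8 → 0.
Sum: 3 + 1 + 0 = 4.

4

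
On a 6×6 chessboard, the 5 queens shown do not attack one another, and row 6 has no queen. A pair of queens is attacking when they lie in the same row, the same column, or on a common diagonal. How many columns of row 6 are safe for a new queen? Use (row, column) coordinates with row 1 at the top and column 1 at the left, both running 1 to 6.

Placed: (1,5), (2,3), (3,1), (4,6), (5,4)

(1,5) attacks row 6 at column 5.
(2,3) attacks row 6 at column 3.
(3,1) attacks row 6 at column 1 and diagonals 4.
(4,6) attacks row 6 at column 6 and diagonals 4.
(5,4) attacks row 6 at column 4 and diagonals 3, 5.
Attacked columns: {1, 3, 4, 5, 6}. Safe: {2}.

1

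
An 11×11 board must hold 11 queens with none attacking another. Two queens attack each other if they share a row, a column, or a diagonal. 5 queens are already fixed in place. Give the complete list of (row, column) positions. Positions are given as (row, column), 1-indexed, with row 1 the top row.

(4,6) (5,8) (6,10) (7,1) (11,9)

(1,11) (2,2) (3,4) (4,6) (5,8) (6,10) (7,1) (8,3) (9,5) (10,7) (11,9)

Row 1: attacked by (4,6)→{3,6,9}; (5,8)→{4,8}; (6,10)→{5,10}; (7,1)→{1,7}; (11,9)→{9}. Safe: 2, 11. Place at column 11.
Row 2: attacked by (1,11)→{10,11}; (4,6)→{4,6,8}; (5,8)→{5,8,11}; (6,10)→{6,10}; (7,1)→{1,6}; (11,9)→{9}. Safe: 2, 3, 7. Place at column 2.
Row 3: attacked by (1,11)→{9,11}; (2,2)→{1,2,3}; (4,6)→{5,6,7}; (5,8)→{6,8,10}; (6,10)→{7,10}; (7,1)→{1,5}; (11,9)→{1,9}. Safe: 4. Place at column 4.
Row 8: attacked by (1,11)→{4,11}; (2,2)→{2,8}; (3,4)→{4,9}; (4,6)→{2,6,10}; (5,8)→{5,8,11}; (6,10)→{8,10}; (7,1)→{1,2}; (11,9)→{6,9}. Safe: 3, 7. Place at column 3.
Row 9: attacked by (1,11)→{3,11}; (2,2)→{2,9}; (3,4)→{4,10}; (4,6)→{1,6,11}; (5,8)→{4,8}; (6,10)→{7,10}; (7,1)→{1,3}; (8,3)→{2,3,4}; (11,9)→{7,9,11}. Safe: 5. Place at column 5.
Row 10: attacked by (1,11)→{2,11}; (2,2)→{2,10}; (3,4)→{4,11}; (4,6)→{6}; (5,8)→{3,8}; (6,10)→{6,10}; (7,1)→{1,4}; (8,3)→{1,3,5}; (9,5)→{4,5,6}; (11,9)→{8,9,10}. Safe: 7. Place at column 7.
Columns [11, 2, 4, 6, 8, 10, 1, 3, 5, 7, 9], r−c [-10, 0, -1, -2, -3, -4, 6, 5, 4, 3, 2], r+c [12, 4, 7, 10, 13, 16, 8, 11, 14, 17, 20] are all distinct, so no two queens attack.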